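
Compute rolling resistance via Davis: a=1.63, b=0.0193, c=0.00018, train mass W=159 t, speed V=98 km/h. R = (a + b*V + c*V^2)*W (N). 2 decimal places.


b*V = 0.0193 * 98 = 1.8914
c*V^2 = 0.00018 * 9604 = 1.72872
R_per_t = 1.63 + 1.8914 + 1.72872 = 5.25012 N/t
R_total = 5.25012 * 159 = 834.77 N

834.77


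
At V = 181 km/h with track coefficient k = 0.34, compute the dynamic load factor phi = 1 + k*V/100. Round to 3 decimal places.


phi = 1 + k * V / 100
phi = 1 + 0.34 * 181 / 100
phi = 1 + 0.6154
phi = 1.615

1.615


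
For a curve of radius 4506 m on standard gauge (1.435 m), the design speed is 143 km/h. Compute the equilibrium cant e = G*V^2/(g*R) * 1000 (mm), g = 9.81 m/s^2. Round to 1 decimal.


Convert speed: V = 143 / 3.6 = 39.7222 m/s
Apply formula: e = 1.435 * 39.7222^2 / (9.81 * 4506)
e = 1.435 * 1577.8549 / 44203.86
e = 0.051222 m = 51.2 mm

51.2


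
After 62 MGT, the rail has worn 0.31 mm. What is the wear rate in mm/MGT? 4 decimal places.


Wear rate = total wear / cumulative tonnage
Rate = 0.31 / 62
Rate = 0.0050 mm/MGT

0.0050


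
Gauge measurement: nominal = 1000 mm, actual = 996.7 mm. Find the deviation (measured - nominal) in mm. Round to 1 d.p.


Deviation = measured - nominal
Deviation = 996.7 - 1000
Deviation = -3.3 mm

-3.3


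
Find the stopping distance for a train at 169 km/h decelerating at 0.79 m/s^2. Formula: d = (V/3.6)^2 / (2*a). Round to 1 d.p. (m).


Convert speed: V = 169 / 3.6 = 46.9444 m/s
V^2 = 2203.7809
d = 2203.7809 / (2 * 0.79)
d = 2203.7809 / 1.58
d = 1394.8 m

1394.8


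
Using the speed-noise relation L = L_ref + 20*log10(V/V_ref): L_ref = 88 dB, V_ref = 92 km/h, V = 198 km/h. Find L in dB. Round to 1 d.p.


V/V_ref = 198 / 92 = 2.152174
log10(2.152174) = 0.332877
20 * 0.332877 = 6.6575
L = 88 + 6.6575 = 94.7 dB

94.7


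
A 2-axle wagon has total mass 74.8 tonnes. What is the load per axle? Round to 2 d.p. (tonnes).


Load per axle = total weight / number of axles
Load = 74.8 / 2
Load = 37.40 tonnes

37.40


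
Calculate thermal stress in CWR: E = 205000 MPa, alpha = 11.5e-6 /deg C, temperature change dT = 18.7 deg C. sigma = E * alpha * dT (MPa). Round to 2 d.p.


sigma = E * alpha * dT
sigma = 205000 * 11.5e-6 * 18.7
sigma = 2.3575 * 18.7
sigma = 44.09 MPa

44.09


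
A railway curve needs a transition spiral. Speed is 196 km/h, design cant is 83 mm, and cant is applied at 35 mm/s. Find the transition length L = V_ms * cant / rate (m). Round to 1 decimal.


Convert speed: V = 196 / 3.6 = 54.4444 m/s
L = 54.4444 * 83 / 35
L = 4518.8889 / 35
L = 129.1 m

129.1


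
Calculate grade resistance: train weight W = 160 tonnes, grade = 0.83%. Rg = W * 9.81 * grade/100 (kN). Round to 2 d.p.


Rg = W * 9.81 * grade / 100
Rg = 160 * 9.81 * 0.83 / 100
Rg = 1569.6 * 0.0083
Rg = 13.03 kN

13.03


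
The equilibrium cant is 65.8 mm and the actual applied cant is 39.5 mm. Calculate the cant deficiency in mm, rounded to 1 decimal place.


Cant deficiency = equilibrium cant - actual cant
CD = 65.8 - 39.5
CD = 26.3 mm

26.3


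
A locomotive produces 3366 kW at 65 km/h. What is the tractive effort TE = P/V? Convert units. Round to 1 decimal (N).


Convert: P = 3366 kW = 3366000 W
V = 65 / 3.6 = 18.0556 m/s
TE = 3366000 / 18.0556
TE = 186424.6 N

186424.6


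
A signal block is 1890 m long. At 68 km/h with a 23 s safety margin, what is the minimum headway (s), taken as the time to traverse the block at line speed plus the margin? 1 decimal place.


V = 68 / 3.6 = 18.8889 m/s
Block traversal time = 1890 / 18.8889 = 100.0588 s
Headway = 100.0588 + 23
Headway = 123.1 s

123.1


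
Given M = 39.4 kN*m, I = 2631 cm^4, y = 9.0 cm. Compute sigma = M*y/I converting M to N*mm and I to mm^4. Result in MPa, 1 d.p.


Convert units:
M = 39.4 kN*m = 39400000 N*mm
y = 9.0 cm = 90 mm
I = 2631 cm^4 = 26310000 mm^4
sigma = 39400000 * 90 / 26310000
sigma = 134.8 MPa

134.8


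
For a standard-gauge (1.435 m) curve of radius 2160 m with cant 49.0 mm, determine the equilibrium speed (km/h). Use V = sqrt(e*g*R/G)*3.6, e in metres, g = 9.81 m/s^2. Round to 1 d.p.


Convert cant: e = 49.0 mm = 0.0490 m
V_ms = sqrt(0.0490 * 9.81 * 2160 / 1.435)
V_ms = sqrt(723.547317) = 26.8988 m/s
V = 26.8988 * 3.6 = 96.8 km/h

96.8


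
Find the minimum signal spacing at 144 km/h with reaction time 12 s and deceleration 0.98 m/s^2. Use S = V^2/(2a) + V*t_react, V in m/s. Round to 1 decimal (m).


V = 144 / 3.6 = 40.0 m/s
Braking distance = 40.0^2 / (2*0.98) = 816.3265 m
Sighting distance = 40.0 * 12 = 480.0 m
S = 816.3265 + 480.0 = 1296.3 m

1296.3


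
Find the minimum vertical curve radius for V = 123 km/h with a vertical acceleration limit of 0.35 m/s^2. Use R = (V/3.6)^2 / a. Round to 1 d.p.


Convert speed: V = 123 / 3.6 = 34.1667 m/s
V^2 = 1167.3611 m^2/s^2
R_v = 1167.3611 / 0.35
R_v = 3335.3 m

3335.3


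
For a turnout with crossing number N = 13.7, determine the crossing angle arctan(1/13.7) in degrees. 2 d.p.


1/N = 1/13.7 = 0.072993
angle = arctan(0.072993) = 0.072863 rad
angle = 0.072863 * 180/pi = 4.17 degrees

4.17


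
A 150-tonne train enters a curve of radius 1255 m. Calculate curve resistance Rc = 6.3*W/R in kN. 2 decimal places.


Rc = 6.3 * W / R
Rc = 6.3 * 150 / 1255
Rc = 945.0 / 1255
Rc = 0.75 kN

0.75


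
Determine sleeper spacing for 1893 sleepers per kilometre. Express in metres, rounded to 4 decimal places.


Spacing = 1000 m / number of sleepers
Spacing = 1000 / 1893
Spacing = 0.5283 m

0.5283


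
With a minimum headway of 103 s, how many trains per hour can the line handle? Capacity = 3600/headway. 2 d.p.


Capacity = 3600 / headway
Capacity = 3600 / 103
Capacity = 34.95 trains/hour

34.95


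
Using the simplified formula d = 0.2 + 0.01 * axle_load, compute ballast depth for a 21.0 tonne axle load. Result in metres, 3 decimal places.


d = 0.2 + 0.01 * 21.0
d = 0.2 + 0.21
d = 0.410 m

0.410


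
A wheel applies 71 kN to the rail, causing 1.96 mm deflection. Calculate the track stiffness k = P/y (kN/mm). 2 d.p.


Track stiffness k = P / y
k = 71 / 1.96
k = 36.22 kN/mm

36.22


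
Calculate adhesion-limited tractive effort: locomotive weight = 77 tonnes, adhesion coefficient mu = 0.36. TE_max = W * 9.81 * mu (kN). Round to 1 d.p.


TE_max = W * g * mu
TE_max = 77 * 9.81 * 0.36
TE_max = 755.37 * 0.36
TE_max = 271.9 kN

271.9


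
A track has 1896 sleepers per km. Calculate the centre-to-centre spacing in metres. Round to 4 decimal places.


Spacing = 1000 m / number of sleepers
Spacing = 1000 / 1896
Spacing = 0.5274 m

0.5274


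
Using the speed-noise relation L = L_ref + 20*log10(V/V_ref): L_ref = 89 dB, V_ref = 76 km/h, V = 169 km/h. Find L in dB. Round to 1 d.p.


V/V_ref = 169 / 76 = 2.223684
log10(2.223684) = 0.347073
20 * 0.347073 = 6.9415
L = 89 + 6.9415 = 95.9 dB

95.9


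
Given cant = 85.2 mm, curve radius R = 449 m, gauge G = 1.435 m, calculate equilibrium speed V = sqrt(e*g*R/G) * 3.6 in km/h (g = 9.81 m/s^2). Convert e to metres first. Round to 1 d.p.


Convert cant: e = 85.2 mm = 0.0852 m
V_ms = sqrt(0.0852 * 9.81 * 449 / 1.435)
V_ms = sqrt(261.518877) = 16.1715 m/s
V = 16.1715 * 3.6 = 58.2 km/h

58.2


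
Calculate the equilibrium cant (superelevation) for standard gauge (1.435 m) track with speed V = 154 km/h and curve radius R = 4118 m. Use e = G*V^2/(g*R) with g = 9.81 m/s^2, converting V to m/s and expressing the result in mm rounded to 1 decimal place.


Convert speed: V = 154 / 3.6 = 42.7778 m/s
Apply formula: e = 1.435 * 42.7778^2 / (9.81 * 4118)
e = 1.435 * 1829.9383 / 40397.58
e = 0.065003 m = 65.0 mm

65.0


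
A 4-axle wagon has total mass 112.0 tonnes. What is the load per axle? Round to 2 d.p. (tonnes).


Load per axle = total weight / number of axles
Load = 112.0 / 4
Load = 28.00 tonnes

28.00


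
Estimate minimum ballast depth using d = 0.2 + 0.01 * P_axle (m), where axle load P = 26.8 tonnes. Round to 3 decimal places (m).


d = 0.2 + 0.01 * 26.8
d = 0.2 + 0.268
d = 0.468 m

0.468


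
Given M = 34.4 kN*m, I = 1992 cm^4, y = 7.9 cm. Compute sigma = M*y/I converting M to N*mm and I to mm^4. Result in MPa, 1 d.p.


Convert units:
M = 34.4 kN*m = 34400000 N*mm
y = 7.9 cm = 79 mm
I = 1992 cm^4 = 19920000 mm^4
sigma = 34400000 * 79 / 19920000
sigma = 136.4 MPa

136.4


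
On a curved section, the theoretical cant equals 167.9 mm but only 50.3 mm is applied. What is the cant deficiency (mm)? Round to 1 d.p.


Cant deficiency = equilibrium cant - actual cant
CD = 167.9 - 50.3
CD = 117.6 mm

117.6


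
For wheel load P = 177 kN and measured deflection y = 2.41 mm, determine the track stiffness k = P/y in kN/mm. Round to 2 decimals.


Track stiffness k = P / y
k = 177 / 2.41
k = 73.44 kN/mm

73.44


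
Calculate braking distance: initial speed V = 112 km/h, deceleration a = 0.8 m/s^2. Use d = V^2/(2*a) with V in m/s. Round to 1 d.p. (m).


Convert speed: V = 112 / 3.6 = 31.1111 m/s
V^2 = 967.9012
d = 967.9012 / (2 * 0.8)
d = 967.9012 / 1.6
d = 604.9 m

604.9


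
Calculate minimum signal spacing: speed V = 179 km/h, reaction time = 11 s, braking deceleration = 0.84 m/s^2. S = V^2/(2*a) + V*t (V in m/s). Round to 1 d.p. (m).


V = 179 / 3.6 = 49.7222 m/s
Braking distance = 49.7222^2 / (2*0.84) = 1471.6068 m
Sighting distance = 49.7222 * 11 = 546.9444 m
S = 1471.6068 + 546.9444 = 2018.6 m

2018.6


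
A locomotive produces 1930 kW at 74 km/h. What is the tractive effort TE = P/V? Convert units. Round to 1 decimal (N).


Convert: P = 1930 kW = 1930000 W
V = 74 / 3.6 = 20.5556 m/s
TE = 1930000 / 20.5556
TE = 93891.9 N

93891.9


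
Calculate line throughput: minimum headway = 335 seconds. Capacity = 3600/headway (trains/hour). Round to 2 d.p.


Capacity = 3600 / headway
Capacity = 3600 / 335
Capacity = 10.75 trains/hour

10.75


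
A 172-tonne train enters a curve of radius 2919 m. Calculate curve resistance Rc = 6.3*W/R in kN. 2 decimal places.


Rc = 6.3 * W / R
Rc = 6.3 * 172 / 2919
Rc = 1083.6 / 2919
Rc = 0.37 kN

0.37


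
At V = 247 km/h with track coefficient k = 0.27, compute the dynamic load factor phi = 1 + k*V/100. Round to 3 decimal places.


phi = 1 + k * V / 100
phi = 1 + 0.27 * 247 / 100
phi = 1 + 0.6669
phi = 1.667

1.667


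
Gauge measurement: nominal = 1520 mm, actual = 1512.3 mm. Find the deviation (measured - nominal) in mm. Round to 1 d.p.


Deviation = measured - nominal
Deviation = 1512.3 - 1520
Deviation = -7.7 mm

-7.7


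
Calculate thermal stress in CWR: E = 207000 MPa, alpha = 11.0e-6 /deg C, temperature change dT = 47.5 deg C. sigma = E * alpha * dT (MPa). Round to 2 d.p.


sigma = E * alpha * dT
sigma = 207000 * 11.0e-6 * 47.5
sigma = 2.277 * 47.5
sigma = 108.16 MPa

108.16


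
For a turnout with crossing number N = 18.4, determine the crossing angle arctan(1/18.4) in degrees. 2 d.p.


1/N = 1/18.4 = 0.054348
angle = arctan(0.054348) = 0.054294 rad
angle = 0.054294 * 180/pi = 3.11 degrees

3.11


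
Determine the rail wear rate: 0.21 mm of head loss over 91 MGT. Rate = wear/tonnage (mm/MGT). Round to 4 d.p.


Wear rate = total wear / cumulative tonnage
Rate = 0.21 / 91
Rate = 0.0023 mm/MGT

0.0023


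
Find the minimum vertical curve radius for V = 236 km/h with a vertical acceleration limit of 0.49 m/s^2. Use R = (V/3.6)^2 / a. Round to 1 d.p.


Convert speed: V = 236 / 3.6 = 65.5556 m/s
V^2 = 4297.5309 m^2/s^2
R_v = 4297.5309 / 0.49
R_v = 8770.5 m

8770.5


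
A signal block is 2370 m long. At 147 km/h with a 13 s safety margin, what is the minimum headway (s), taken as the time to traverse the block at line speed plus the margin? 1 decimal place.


V = 147 / 3.6 = 40.8333 m/s
Block traversal time = 2370 / 40.8333 = 58.0408 s
Headway = 58.0408 + 13
Headway = 71.0 s

71.0


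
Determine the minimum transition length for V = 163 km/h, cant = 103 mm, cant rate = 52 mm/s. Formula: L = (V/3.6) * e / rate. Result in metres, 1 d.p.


Convert speed: V = 163 / 3.6 = 45.2778 m/s
L = 45.2778 * 103 / 52
L = 4663.6111 / 52
L = 89.7 m

89.7


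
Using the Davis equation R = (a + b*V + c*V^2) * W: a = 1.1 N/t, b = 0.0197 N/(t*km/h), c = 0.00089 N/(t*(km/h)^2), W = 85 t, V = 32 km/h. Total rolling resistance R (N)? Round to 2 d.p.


b*V = 0.0197 * 32 = 0.6304
c*V^2 = 0.00089 * 1024 = 0.91136
R_per_t = 1.1 + 0.6304 + 0.91136 = 2.64176 N/t
R_total = 2.64176 * 85 = 224.55 N

224.55


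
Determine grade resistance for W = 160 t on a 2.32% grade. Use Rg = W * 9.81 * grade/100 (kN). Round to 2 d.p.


Rg = W * 9.81 * grade / 100
Rg = 160 * 9.81 * 2.32 / 100
Rg = 1569.6 * 0.0232
Rg = 36.41 kN

36.41


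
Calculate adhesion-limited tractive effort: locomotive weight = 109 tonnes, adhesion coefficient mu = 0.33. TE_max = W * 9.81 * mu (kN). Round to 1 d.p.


TE_max = W * g * mu
TE_max = 109 * 9.81 * 0.33
TE_max = 1069.29 * 0.33
TE_max = 352.9 kN

352.9


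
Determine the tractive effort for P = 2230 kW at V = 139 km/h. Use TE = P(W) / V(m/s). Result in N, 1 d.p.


Convert: P = 2230 kW = 2230000 W
V = 139 / 3.6 = 38.6111 m/s
TE = 2230000 / 38.6111
TE = 57755.4 N

57755.4


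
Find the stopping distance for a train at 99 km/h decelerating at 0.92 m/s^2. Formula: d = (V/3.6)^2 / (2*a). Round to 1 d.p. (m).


Convert speed: V = 99 / 3.6 = 27.5 m/s
V^2 = 756.25
d = 756.25 / (2 * 0.92)
d = 756.25 / 1.84
d = 411.0 m

411.0


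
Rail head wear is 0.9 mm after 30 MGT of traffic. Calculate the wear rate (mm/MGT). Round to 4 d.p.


Wear rate = total wear / cumulative tonnage
Rate = 0.9 / 30
Rate = 0.0300 mm/MGT

0.0300


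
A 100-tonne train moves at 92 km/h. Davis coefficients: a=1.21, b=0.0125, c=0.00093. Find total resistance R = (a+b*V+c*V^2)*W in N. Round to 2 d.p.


b*V = 0.0125 * 92 = 1.15
c*V^2 = 0.00093 * 8464 = 7.87152
R_per_t = 1.21 + 1.15 + 7.87152 = 10.23152 N/t
R_total = 10.23152 * 100 = 1023.15 N

1023.15


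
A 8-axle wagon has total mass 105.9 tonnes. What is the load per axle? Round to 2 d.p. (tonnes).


Load per axle = total weight / number of axles
Load = 105.9 / 8
Load = 13.24 tonnes

13.24


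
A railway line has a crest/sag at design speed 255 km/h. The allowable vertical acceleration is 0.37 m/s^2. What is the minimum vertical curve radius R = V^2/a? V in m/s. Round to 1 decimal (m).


Convert speed: V = 255 / 3.6 = 70.8333 m/s
V^2 = 5017.3611 m^2/s^2
R_v = 5017.3611 / 0.37
R_v = 13560.4 m

13560.4


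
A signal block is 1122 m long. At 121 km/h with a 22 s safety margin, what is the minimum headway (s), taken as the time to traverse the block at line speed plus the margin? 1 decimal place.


V = 121 / 3.6 = 33.6111 m/s
Block traversal time = 1122 / 33.6111 = 33.3818 s
Headway = 33.3818 + 22
Headway = 55.4 s

55.4


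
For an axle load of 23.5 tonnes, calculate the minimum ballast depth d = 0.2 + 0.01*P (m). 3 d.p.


d = 0.2 + 0.01 * 23.5
d = 0.2 + 0.235
d = 0.435 m

0.435


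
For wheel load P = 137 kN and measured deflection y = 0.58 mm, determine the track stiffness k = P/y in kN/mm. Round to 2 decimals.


Track stiffness k = P / y
k = 137 / 0.58
k = 236.21 kN/mm

236.21


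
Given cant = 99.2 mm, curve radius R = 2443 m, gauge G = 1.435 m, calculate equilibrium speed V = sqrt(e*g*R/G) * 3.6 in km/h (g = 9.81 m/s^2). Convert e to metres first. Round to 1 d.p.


Convert cant: e = 99.2 mm = 0.0992 m
V_ms = sqrt(0.0992 * 9.81 * 2443 / 1.435)
V_ms = sqrt(1656.731941) = 40.703 m/s
V = 40.703 * 3.6 = 146.5 km/h

146.5


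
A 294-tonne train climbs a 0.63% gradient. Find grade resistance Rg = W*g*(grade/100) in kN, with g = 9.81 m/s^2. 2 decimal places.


Rg = W * 9.81 * grade / 100
Rg = 294 * 9.81 * 0.63 / 100
Rg = 2884.14 * 0.0063
Rg = 18.17 kN

18.17


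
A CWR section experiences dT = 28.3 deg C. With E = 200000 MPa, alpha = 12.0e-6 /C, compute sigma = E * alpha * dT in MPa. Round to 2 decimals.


sigma = E * alpha * dT
sigma = 200000 * 12.0e-6 * 28.3
sigma = 2.4 * 28.3
sigma = 67.92 MPa

67.92


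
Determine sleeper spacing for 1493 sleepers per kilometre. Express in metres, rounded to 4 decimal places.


Spacing = 1000 m / number of sleepers
Spacing = 1000 / 1493
Spacing = 0.6698 m

0.6698


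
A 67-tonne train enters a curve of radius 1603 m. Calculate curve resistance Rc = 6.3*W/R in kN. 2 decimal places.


Rc = 6.3 * W / R
Rc = 6.3 * 67 / 1603
Rc = 422.1 / 1603
Rc = 0.26 kN

0.26


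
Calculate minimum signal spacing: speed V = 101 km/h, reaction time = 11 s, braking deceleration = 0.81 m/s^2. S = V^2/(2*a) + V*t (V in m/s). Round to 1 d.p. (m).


V = 101 / 3.6 = 28.0556 m/s
Braking distance = 28.0556^2 / (2*0.81) = 485.873 m
Sighting distance = 28.0556 * 11 = 308.6111 m
S = 485.873 + 308.6111 = 794.5 m

794.5


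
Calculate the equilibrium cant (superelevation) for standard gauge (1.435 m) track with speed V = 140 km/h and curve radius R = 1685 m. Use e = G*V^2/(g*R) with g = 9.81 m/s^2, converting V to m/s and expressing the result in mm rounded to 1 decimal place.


Convert speed: V = 140 / 3.6 = 38.8889 m/s
Apply formula: e = 1.435 * 38.8889^2 / (9.81 * 1685)
e = 1.435 * 1512.3457 / 16529.85
e = 0.131291 m = 131.3 mm

131.3


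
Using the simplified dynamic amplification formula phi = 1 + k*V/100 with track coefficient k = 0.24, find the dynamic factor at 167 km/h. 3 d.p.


phi = 1 + k * V / 100
phi = 1 + 0.24 * 167 / 100
phi = 1 + 0.4008
phi = 1.401

1.401


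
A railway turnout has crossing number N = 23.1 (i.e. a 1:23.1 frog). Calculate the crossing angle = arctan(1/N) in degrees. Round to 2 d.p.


1/N = 1/23.1 = 0.04329
angle = arctan(0.04329) = 0.043263 rad
angle = 0.043263 * 180/pi = 2.48 degrees

2.48


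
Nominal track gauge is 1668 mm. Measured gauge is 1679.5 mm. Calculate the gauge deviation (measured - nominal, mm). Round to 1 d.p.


Deviation = measured - nominal
Deviation = 1679.5 - 1668
Deviation = 11.5 mm

11.5


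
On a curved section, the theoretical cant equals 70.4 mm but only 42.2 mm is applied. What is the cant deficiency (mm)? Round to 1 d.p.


Cant deficiency = equilibrium cant - actual cant
CD = 70.4 - 42.2
CD = 28.2 mm

28.2


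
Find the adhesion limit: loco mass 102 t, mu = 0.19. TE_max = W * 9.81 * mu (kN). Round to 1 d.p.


TE_max = W * g * mu
TE_max = 102 * 9.81 * 0.19
TE_max = 1000.62 * 0.19
TE_max = 190.1 kN

190.1


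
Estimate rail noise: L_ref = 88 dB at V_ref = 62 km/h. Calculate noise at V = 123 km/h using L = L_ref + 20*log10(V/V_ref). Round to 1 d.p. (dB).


V/V_ref = 123 / 62 = 1.983871
log10(1.983871) = 0.297513
20 * 0.297513 = 5.9503
L = 88 + 5.9503 = 94.0 dB

94.0


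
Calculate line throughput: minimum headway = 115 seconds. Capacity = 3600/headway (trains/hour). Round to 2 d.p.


Capacity = 3600 / headway
Capacity = 3600 / 115
Capacity = 31.30 trains/hour

31.30


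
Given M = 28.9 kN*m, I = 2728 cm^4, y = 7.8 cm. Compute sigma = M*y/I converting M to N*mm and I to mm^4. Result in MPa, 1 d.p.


Convert units:
M = 28.9 kN*m = 28900000 N*mm
y = 7.8 cm = 78 mm
I = 2728 cm^4 = 27280000 mm^4
sigma = 28900000 * 78 / 27280000
sigma = 82.6 MPa

82.6


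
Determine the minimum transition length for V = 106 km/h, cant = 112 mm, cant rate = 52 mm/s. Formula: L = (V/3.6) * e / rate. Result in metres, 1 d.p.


Convert speed: V = 106 / 3.6 = 29.4444 m/s
L = 29.4444 * 112 / 52
L = 3297.7778 / 52
L = 63.4 m

63.4


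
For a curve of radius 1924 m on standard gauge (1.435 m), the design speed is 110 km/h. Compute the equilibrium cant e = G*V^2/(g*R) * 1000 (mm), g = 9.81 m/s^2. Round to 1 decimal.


Convert speed: V = 110 / 3.6 = 30.5556 m/s
Apply formula: e = 1.435 * 30.5556^2 / (9.81 * 1924)
e = 1.435 * 933.642 / 18874.44
e = 0.070984 m = 71.0 mm

71.0


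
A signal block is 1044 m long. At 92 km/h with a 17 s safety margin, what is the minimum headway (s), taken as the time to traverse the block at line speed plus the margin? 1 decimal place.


V = 92 / 3.6 = 25.5556 m/s
Block traversal time = 1044 / 25.5556 = 40.8522 s
Headway = 40.8522 + 17
Headway = 57.9 s

57.9


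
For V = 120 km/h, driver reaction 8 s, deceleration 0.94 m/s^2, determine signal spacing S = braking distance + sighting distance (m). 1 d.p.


V = 120 / 3.6 = 33.3333 m/s
Braking distance = 33.3333^2 / (2*0.94) = 591.0165 m
Sighting distance = 33.3333 * 8 = 266.6667 m
S = 591.0165 + 266.6667 = 857.7 m

857.7


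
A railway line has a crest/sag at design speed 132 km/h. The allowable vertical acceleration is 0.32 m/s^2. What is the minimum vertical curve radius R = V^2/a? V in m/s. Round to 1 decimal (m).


Convert speed: V = 132 / 3.6 = 36.6667 m/s
V^2 = 1344.4444 m^2/s^2
R_v = 1344.4444 / 0.32
R_v = 4201.4 m

4201.4


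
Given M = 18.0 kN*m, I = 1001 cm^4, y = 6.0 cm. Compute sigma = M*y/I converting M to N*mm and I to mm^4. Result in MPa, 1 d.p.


Convert units:
M = 18.0 kN*m = 18000000 N*mm
y = 6.0 cm = 60 mm
I = 1001 cm^4 = 10010000 mm^4
sigma = 18000000 * 60 / 10010000
sigma = 107.9 MPa

107.9


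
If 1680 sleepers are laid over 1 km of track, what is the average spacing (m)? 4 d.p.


Spacing = 1000 m / number of sleepers
Spacing = 1000 / 1680
Spacing = 0.5952 m

0.5952


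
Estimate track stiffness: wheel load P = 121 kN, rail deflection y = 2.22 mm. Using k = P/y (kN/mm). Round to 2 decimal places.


Track stiffness k = P / y
k = 121 / 2.22
k = 54.50 kN/mm

54.50


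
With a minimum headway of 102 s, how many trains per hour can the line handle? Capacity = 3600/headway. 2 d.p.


Capacity = 3600 / headway
Capacity = 3600 / 102
Capacity = 35.29 trains/hour

35.29


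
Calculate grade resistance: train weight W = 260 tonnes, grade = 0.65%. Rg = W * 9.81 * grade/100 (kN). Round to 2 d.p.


Rg = W * 9.81 * grade / 100
Rg = 260 * 9.81 * 0.65 / 100
Rg = 2550.6 * 0.0065
Rg = 16.58 kN

16.58


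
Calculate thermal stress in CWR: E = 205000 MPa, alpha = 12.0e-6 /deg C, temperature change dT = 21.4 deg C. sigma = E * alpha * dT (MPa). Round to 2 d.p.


sigma = E * alpha * dT
sigma = 205000 * 12.0e-6 * 21.4
sigma = 2.46 * 21.4
sigma = 52.64 MPa

52.64


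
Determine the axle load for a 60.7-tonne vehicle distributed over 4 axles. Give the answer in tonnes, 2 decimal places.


Load per axle = total weight / number of axles
Load = 60.7 / 4
Load = 15.18 tonnes

15.18


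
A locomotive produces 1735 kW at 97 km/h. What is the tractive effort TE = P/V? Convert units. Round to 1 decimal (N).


Convert: P = 1735 kW = 1735000 W
V = 97 / 3.6 = 26.9444 m/s
TE = 1735000 / 26.9444
TE = 64391.8 N

64391.8


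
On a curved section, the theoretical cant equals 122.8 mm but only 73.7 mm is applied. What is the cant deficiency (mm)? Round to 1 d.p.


Cant deficiency = equilibrium cant - actual cant
CD = 122.8 - 73.7
CD = 49.1 mm

49.1


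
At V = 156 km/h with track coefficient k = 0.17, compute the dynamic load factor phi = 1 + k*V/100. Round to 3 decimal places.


phi = 1 + k * V / 100
phi = 1 + 0.17 * 156 / 100
phi = 1 + 0.2652
phi = 1.265

1.265


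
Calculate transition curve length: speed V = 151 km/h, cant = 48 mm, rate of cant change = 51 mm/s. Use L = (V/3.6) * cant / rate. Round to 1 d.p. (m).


Convert speed: V = 151 / 3.6 = 41.9444 m/s
L = 41.9444 * 48 / 51
L = 2013.3333 / 51
L = 39.5 m

39.5


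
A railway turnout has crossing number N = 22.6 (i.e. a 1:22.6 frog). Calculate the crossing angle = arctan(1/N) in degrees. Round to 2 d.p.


1/N = 1/22.6 = 0.044248
angle = arctan(0.044248) = 0.044219 rad
angle = 0.044219 * 180/pi = 2.53 degrees

2.53


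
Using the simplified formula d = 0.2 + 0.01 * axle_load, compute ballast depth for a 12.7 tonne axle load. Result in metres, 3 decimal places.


d = 0.2 + 0.01 * 12.7
d = 0.2 + 0.127
d = 0.327 m

0.327


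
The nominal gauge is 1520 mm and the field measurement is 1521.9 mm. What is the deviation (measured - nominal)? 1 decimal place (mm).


Deviation = measured - nominal
Deviation = 1521.9 - 1520
Deviation = 1.9 mm

1.9


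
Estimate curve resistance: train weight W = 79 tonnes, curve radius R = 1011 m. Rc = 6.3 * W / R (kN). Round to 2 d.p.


Rc = 6.3 * W / R
Rc = 6.3 * 79 / 1011
Rc = 497.7 / 1011
Rc = 0.49 kN

0.49


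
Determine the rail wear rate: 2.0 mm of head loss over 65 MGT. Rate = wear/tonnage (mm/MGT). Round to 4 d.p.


Wear rate = total wear / cumulative tonnage
Rate = 2.0 / 65
Rate = 0.0308 mm/MGT

0.0308


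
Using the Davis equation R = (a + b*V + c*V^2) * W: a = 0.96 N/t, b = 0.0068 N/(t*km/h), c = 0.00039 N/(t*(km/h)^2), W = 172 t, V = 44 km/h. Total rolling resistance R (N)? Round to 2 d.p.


b*V = 0.0068 * 44 = 0.2992
c*V^2 = 0.00039 * 1936 = 0.75504
R_per_t = 0.96 + 0.2992 + 0.75504 = 2.01424 N/t
R_total = 2.01424 * 172 = 346.45 N

346.45


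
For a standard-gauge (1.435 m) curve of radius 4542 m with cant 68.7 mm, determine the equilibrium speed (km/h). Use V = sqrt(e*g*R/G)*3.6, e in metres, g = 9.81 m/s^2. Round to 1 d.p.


Convert cant: e = 68.7 mm = 0.0687 m
V_ms = sqrt(0.0687 * 9.81 * 4542 / 1.435)
V_ms = sqrt(2133.147926) = 46.186 m/s
V = 46.186 * 3.6 = 166.3 km/h

166.3


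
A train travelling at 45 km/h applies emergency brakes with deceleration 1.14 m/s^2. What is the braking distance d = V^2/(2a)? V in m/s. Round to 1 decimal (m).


Convert speed: V = 45 / 3.6 = 12.5 m/s
V^2 = 156.25
d = 156.25 / (2 * 1.14)
d = 156.25 / 2.28
d = 68.5 m

68.5


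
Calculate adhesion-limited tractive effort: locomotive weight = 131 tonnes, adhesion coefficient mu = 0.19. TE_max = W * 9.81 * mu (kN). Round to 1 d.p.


TE_max = W * g * mu
TE_max = 131 * 9.81 * 0.19
TE_max = 1285.11 * 0.19
TE_max = 244.2 kN

244.2


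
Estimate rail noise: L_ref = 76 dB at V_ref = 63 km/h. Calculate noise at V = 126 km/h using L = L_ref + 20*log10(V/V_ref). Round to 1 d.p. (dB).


V/V_ref = 126 / 63 = 2.0
log10(2.0) = 0.30103
20 * 0.30103 = 6.0206
L = 76 + 6.0206 = 82.0 dB

82.0


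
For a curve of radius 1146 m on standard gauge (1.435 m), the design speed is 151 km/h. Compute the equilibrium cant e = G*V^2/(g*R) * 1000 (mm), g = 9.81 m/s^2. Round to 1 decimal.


Convert speed: V = 151 / 3.6 = 41.9444 m/s
Apply formula: e = 1.435 * 41.9444^2 / (9.81 * 1146)
e = 1.435 * 1759.3364 / 11242.26
e = 0.224568 m = 224.6 mm

224.6


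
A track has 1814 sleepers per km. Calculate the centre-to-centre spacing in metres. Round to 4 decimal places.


Spacing = 1000 m / number of sleepers
Spacing = 1000 / 1814
Spacing = 0.5513 m

0.5513


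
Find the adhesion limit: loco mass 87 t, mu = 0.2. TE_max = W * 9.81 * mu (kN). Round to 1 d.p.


TE_max = W * g * mu
TE_max = 87 * 9.81 * 0.2
TE_max = 853.47 * 0.2
TE_max = 170.7 kN

170.7


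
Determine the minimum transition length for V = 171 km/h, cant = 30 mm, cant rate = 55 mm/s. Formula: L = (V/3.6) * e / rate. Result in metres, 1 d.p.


Convert speed: V = 171 / 3.6 = 47.5 m/s
L = 47.5 * 30 / 55
L = 1425.0 / 55
L = 25.9 m

25.9


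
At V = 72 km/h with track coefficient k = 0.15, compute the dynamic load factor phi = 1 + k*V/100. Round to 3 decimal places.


phi = 1 + k * V / 100
phi = 1 + 0.15 * 72 / 100
phi = 1 + 0.108
phi = 1.108

1.108


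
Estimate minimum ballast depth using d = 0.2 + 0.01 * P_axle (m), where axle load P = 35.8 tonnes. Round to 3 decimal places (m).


d = 0.2 + 0.01 * 35.8
d = 0.2 + 0.358
d = 0.558 m

0.558


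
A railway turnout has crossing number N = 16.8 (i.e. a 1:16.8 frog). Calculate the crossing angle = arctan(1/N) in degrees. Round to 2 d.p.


1/N = 1/16.8 = 0.059524
angle = arctan(0.059524) = 0.059454 rad
angle = 0.059454 * 180/pi = 3.41 degrees

3.41


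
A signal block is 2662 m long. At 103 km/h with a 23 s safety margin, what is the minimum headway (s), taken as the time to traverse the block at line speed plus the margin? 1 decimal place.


V = 103 / 3.6 = 28.6111 m/s
Block traversal time = 2662 / 28.6111 = 93.0408 s
Headway = 93.0408 + 23
Headway = 116.0 s

116.0


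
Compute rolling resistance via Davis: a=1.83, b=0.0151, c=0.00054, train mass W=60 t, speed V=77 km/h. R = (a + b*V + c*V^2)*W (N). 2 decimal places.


b*V = 0.0151 * 77 = 1.1627
c*V^2 = 0.00054 * 5929 = 3.20166
R_per_t = 1.83 + 1.1627 + 3.20166 = 6.19436 N/t
R_total = 6.19436 * 60 = 371.66 N

371.66


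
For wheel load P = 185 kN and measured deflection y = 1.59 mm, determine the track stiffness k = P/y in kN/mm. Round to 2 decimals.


Track stiffness k = P / y
k = 185 / 1.59
k = 116.35 kN/mm

116.35


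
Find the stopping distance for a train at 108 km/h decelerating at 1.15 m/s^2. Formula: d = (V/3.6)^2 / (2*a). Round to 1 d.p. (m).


Convert speed: V = 108 / 3.6 = 30.0 m/s
V^2 = 900.0
d = 900.0 / (2 * 1.15)
d = 900.0 / 2.3
d = 391.3 m

391.3


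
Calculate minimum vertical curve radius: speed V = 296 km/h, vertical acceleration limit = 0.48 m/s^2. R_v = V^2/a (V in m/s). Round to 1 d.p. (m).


Convert speed: V = 296 / 3.6 = 82.2222 m/s
V^2 = 6760.4938 m^2/s^2
R_v = 6760.4938 / 0.48
R_v = 14084.4 m

14084.4


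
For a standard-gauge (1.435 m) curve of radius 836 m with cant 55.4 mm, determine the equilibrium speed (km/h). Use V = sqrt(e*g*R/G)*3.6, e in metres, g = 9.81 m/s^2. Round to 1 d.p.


Convert cant: e = 55.4 mm = 0.0554 m
V_ms = sqrt(0.0554 * 9.81 * 836 / 1.435)
V_ms = sqrt(316.616212) = 17.7937 m/s
V = 17.7937 * 3.6 = 64.1 km/h

64.1


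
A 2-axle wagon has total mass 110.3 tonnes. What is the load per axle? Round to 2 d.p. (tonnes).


Load per axle = total weight / number of axles
Load = 110.3 / 2
Load = 55.15 tonnes

55.15


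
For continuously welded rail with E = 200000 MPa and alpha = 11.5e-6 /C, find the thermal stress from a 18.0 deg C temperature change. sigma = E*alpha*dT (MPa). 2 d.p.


sigma = E * alpha * dT
sigma = 200000 * 11.5e-6 * 18.0
sigma = 2.3 * 18.0
sigma = 41.40 MPa

41.40


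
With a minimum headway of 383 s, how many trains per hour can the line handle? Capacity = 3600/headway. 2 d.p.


Capacity = 3600 / headway
Capacity = 3600 / 383
Capacity = 9.40 trains/hour

9.40


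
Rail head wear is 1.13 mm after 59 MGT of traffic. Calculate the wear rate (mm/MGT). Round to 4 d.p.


Wear rate = total wear / cumulative tonnage
Rate = 1.13 / 59
Rate = 0.0192 mm/MGT

0.0192


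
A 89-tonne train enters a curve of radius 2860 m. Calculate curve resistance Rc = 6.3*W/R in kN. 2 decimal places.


Rc = 6.3 * W / R
Rc = 6.3 * 89 / 2860
Rc = 560.7 / 2860
Rc = 0.20 kN

0.20


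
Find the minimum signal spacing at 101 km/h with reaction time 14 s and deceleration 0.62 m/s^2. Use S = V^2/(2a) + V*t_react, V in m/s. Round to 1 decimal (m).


V = 101 / 3.6 = 28.0556 m/s
Braking distance = 28.0556^2 / (2*0.62) = 634.7695 m
Sighting distance = 28.0556 * 14 = 392.7778 m
S = 634.7695 + 392.7778 = 1027.5 m

1027.5


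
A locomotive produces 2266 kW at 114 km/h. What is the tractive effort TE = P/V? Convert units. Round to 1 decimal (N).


Convert: P = 2266 kW = 2266000 W
V = 114 / 3.6 = 31.6667 m/s
TE = 2266000 / 31.6667
TE = 71557.9 N

71557.9


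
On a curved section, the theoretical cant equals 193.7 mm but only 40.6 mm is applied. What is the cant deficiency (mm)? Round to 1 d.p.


Cant deficiency = equilibrium cant - actual cant
CD = 193.7 - 40.6
CD = 153.1 mm

153.1


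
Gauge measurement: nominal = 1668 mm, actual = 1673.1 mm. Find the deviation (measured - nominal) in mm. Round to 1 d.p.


Deviation = measured - nominal
Deviation = 1673.1 - 1668
Deviation = 5.1 mm

5.1


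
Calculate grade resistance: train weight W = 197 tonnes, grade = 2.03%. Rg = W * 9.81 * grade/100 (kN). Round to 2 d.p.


Rg = W * 9.81 * grade / 100
Rg = 197 * 9.81 * 2.03 / 100
Rg = 1932.57 * 0.0203
Rg = 39.23 kN

39.23


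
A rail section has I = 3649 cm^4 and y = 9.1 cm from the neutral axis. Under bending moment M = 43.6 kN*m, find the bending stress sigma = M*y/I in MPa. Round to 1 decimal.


Convert units:
M = 43.6 kN*m = 43600000 N*mm
y = 9.1 cm = 91 mm
I = 3649 cm^4 = 36490000 mm^4
sigma = 43600000 * 91 / 36490000
sigma = 108.7 MPa

108.7


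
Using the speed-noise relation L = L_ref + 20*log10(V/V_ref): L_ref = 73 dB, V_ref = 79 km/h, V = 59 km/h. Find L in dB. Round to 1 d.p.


V/V_ref = 59 / 79 = 0.746835
log10(0.746835) = -0.126775
20 * -0.126775 = -2.5355
L = 73 + -2.5355 = 70.5 dB

70.5


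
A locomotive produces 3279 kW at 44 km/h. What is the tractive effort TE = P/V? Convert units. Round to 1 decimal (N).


Convert: P = 3279 kW = 3279000 W
V = 44 / 3.6 = 12.2222 m/s
TE = 3279000 / 12.2222
TE = 268281.8 N

268281.8


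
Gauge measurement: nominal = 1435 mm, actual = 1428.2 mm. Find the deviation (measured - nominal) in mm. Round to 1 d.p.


Deviation = measured - nominal
Deviation = 1428.2 - 1435
Deviation = -6.8 mm

-6.8


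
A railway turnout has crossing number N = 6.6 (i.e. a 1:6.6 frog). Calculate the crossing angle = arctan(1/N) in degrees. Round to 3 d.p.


1/N = 1/6.6 = 0.151515
angle = arctan(0.151515) = 0.150371 rad
angle = 0.150371 * 180/pi = 8.616 degrees

8.616


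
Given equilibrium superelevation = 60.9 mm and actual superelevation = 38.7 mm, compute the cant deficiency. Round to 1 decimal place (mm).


Cant deficiency = equilibrium cant - actual cant
CD = 60.9 - 38.7
CD = 22.2 mm

22.2


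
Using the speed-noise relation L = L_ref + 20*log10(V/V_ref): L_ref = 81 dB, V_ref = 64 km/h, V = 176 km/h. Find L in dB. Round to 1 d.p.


V/V_ref = 176 / 64 = 2.75
log10(2.75) = 0.439333
20 * 0.439333 = 8.7867
L = 81 + 8.7867 = 89.8 dB

89.8


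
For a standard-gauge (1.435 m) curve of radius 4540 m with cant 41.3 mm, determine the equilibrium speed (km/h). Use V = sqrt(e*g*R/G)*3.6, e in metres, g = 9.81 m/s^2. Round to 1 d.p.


Convert cant: e = 41.3 mm = 0.0413 m
V_ms = sqrt(0.0413 * 9.81 * 4540 / 1.435)
V_ms = sqrt(1281.808098) = 35.8023 m/s
V = 35.8023 * 3.6 = 128.9 km/h

128.9


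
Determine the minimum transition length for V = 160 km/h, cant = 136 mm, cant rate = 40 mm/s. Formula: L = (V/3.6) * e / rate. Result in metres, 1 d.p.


Convert speed: V = 160 / 3.6 = 44.4444 m/s
L = 44.4444 * 136 / 40
L = 6044.4444 / 40
L = 151.1 m

151.1


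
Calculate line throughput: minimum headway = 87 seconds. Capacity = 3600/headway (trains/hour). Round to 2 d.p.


Capacity = 3600 / headway
Capacity = 3600 / 87
Capacity = 41.38 trains/hour

41.38


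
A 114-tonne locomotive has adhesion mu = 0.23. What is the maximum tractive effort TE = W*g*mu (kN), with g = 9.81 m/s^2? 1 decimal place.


TE_max = W * g * mu
TE_max = 114 * 9.81 * 0.23
TE_max = 1118.34 * 0.23
TE_max = 257.2 kN

257.2


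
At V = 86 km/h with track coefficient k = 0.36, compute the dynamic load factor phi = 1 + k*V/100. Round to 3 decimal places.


phi = 1 + k * V / 100
phi = 1 + 0.36 * 86 / 100
phi = 1 + 0.3096
phi = 1.310

1.310


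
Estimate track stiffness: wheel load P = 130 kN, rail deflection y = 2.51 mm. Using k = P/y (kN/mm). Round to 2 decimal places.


Track stiffness k = P / y
k = 130 / 2.51
k = 51.79 kN/mm

51.79


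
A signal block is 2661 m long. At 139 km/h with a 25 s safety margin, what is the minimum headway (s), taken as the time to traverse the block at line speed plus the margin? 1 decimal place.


V = 139 / 3.6 = 38.6111 m/s
Block traversal time = 2661 / 38.6111 = 68.918 s
Headway = 68.918 + 25
Headway = 93.9 s

93.9


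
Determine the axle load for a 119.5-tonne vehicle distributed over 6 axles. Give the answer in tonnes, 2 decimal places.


Load per axle = total weight / number of axles
Load = 119.5 / 6
Load = 19.92 tonnes

19.92


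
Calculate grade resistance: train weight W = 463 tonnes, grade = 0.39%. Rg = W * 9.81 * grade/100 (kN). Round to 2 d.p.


Rg = W * 9.81 * grade / 100
Rg = 463 * 9.81 * 0.39 / 100
Rg = 4542.03 * 0.0039
Rg = 17.71 kN

17.71


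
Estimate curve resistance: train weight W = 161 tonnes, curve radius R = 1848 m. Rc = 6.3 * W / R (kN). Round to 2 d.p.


Rc = 6.3 * W / R
Rc = 6.3 * 161 / 1848
Rc = 1014.3 / 1848
Rc = 0.55 kN

0.55


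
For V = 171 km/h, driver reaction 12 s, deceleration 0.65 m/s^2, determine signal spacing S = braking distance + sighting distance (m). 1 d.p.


V = 171 / 3.6 = 47.5 m/s
Braking distance = 47.5^2 / (2*0.65) = 1735.5769 m
Sighting distance = 47.5 * 12 = 570.0 m
S = 1735.5769 + 570.0 = 2305.6 m

2305.6


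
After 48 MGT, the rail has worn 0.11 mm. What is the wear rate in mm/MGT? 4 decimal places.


Wear rate = total wear / cumulative tonnage
Rate = 0.11 / 48
Rate = 0.0023 mm/MGT

0.0023


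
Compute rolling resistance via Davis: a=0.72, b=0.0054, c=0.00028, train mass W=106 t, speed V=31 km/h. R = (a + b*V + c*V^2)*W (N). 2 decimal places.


b*V = 0.0054 * 31 = 0.1674
c*V^2 = 0.00028 * 961 = 0.26908
R_per_t = 0.72 + 0.1674 + 0.26908 = 1.15648 N/t
R_total = 1.15648 * 106 = 122.59 N

122.59


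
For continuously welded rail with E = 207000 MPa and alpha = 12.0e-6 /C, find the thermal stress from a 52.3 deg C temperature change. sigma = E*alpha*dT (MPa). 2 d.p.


sigma = E * alpha * dT
sigma = 207000 * 12.0e-6 * 52.3
sigma = 2.484 * 52.3
sigma = 129.91 MPa

129.91


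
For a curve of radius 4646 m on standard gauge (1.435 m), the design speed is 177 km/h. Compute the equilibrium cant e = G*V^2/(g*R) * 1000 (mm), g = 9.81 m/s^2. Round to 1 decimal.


Convert speed: V = 177 / 3.6 = 49.1667 m/s
Apply formula: e = 1.435 * 49.1667^2 / (9.81 * 4646)
e = 1.435 * 2417.3611 / 45577.26
e = 0.076111 m = 76.1 mm

76.1


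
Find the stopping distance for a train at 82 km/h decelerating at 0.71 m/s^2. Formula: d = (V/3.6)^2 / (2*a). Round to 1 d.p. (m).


Convert speed: V = 82 / 3.6 = 22.7778 m/s
V^2 = 518.8272
d = 518.8272 / (2 * 0.71)
d = 518.8272 / 1.42
d = 365.4 m

365.4


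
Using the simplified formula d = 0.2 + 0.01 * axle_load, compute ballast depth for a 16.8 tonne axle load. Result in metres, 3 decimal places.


d = 0.2 + 0.01 * 16.8
d = 0.2 + 0.168
d = 0.368 m

0.368


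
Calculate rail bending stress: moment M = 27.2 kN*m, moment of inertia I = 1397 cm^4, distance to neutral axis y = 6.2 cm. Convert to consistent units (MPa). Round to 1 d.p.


Convert units:
M = 27.2 kN*m = 27200000 N*mm
y = 6.2 cm = 62 mm
I = 1397 cm^4 = 13970000 mm^4
sigma = 27200000 * 62 / 13970000
sigma = 120.7 MPa

120.7


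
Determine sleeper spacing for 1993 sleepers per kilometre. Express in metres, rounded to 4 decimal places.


Spacing = 1000 m / number of sleepers
Spacing = 1000 / 1993
Spacing = 0.5018 m

0.5018


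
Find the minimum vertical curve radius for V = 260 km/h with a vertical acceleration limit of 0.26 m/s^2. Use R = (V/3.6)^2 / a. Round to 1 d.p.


Convert speed: V = 260 / 3.6 = 72.2222 m/s
V^2 = 5216.0494 m^2/s^2
R_v = 5216.0494 / 0.26
R_v = 20061.7 m

20061.7


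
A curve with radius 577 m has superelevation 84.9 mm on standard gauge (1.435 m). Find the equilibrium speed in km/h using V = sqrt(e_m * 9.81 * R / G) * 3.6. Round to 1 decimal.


Convert cant: e = 84.9 mm = 0.0849 m
V_ms = sqrt(0.0849 * 9.81 * 577 / 1.435)
V_ms = sqrt(334.88879) = 18.3 m/s
V = 18.3 * 3.6 = 65.9 km/h

65.9


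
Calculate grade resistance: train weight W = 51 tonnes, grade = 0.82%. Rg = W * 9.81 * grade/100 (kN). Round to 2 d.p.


Rg = W * 9.81 * grade / 100
Rg = 51 * 9.81 * 0.82 / 100
Rg = 500.31 * 0.0082
Rg = 4.10 kN

4.10


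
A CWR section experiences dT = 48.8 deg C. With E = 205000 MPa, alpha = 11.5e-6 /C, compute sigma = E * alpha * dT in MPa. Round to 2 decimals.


sigma = E * alpha * dT
sigma = 205000 * 11.5e-6 * 48.8
sigma = 2.3575 * 48.8
sigma = 115.05 MPa

115.05


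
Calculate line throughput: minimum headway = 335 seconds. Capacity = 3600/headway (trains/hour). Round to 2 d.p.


Capacity = 3600 / headway
Capacity = 3600 / 335
Capacity = 10.75 trains/hour

10.75
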